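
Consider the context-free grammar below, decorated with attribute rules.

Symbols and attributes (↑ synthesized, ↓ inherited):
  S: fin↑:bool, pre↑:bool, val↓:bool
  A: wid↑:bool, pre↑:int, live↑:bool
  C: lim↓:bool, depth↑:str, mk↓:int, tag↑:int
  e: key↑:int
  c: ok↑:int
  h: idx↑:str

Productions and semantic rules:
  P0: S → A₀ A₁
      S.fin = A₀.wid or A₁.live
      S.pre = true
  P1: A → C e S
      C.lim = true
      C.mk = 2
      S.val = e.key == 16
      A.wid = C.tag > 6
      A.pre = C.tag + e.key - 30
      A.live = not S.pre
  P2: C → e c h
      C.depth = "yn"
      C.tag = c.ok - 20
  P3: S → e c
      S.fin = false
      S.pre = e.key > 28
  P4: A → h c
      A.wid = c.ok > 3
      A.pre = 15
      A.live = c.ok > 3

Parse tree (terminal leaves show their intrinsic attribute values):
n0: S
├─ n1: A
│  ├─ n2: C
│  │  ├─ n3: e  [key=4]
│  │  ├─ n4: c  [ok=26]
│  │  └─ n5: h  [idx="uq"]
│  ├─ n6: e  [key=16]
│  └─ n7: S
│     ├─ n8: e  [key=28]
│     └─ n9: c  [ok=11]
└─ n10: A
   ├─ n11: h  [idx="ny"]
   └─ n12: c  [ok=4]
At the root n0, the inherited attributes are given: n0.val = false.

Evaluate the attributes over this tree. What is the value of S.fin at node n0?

1. n0.val = false  [given at root]
2. n2.lim = true  [true]
3. n2.mk = 2  [2]
4. n3.key = 4  [terminal]
5. n4.ok = 26  [terminal]
6. n5.idx = "uq"  [terminal]
7. n2.depth = "yn"  ["yn"]
8. n2.tag = 6  [c.ok - 20]
9. n6.key = 16  [terminal]
10. n7.val = true  [e.key == 16]
11. n8.key = 28  [terminal]
12. n9.ok = 11  [terminal]
13. n7.fin = false  [false]
14. n7.pre = false  [e.key > 28]
15. n1.wid = false  [C.tag > 6]
16. n1.pre = -8  [C.tag + e.key - 30]
17. n1.live = true  [not S.pre]
18. n11.idx = "ny"  [terminal]
19. n12.ok = 4  [terminal]
20. n10.wid = true  [c.ok > 3]
21. n10.pre = 15  [15]
22. n10.live = true  [c.ok > 3]
23. n0.fin = true  [A₀.wid or A₁.live]
24. n0.pre = true  [true]

true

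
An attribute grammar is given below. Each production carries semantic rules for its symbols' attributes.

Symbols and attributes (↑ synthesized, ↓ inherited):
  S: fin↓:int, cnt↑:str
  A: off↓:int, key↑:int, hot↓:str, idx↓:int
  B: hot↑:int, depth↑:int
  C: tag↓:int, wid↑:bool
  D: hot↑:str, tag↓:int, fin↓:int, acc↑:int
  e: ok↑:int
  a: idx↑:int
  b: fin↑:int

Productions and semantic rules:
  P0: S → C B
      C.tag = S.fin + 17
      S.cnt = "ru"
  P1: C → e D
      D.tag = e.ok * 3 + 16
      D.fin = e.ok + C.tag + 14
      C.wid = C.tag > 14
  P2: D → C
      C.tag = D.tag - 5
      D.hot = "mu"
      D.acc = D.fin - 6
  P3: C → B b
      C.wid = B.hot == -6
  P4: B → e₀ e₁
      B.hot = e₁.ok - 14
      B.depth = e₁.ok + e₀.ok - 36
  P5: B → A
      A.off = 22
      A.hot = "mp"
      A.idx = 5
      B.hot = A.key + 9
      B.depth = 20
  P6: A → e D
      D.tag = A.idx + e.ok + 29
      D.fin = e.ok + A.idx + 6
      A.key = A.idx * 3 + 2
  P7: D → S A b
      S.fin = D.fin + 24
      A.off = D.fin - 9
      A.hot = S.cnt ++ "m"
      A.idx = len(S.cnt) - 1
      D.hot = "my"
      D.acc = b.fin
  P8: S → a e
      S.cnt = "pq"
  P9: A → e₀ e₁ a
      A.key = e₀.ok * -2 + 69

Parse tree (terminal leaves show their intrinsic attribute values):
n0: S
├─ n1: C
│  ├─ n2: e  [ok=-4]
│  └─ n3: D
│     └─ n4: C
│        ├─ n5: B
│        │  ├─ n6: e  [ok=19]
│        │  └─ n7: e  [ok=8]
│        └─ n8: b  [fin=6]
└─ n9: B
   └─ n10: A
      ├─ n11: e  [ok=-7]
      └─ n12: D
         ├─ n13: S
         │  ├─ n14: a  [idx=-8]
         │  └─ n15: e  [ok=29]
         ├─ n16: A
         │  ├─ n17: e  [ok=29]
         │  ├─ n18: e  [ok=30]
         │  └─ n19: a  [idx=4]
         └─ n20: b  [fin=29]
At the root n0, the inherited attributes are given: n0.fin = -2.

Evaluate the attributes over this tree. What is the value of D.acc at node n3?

1. n0.fin = -2  [given at root]
2. n1.tag = 15  [S.fin + 17]
3. n2.ok = -4  [terminal]
4. n3.tag = 4  [e.ok * 3 + 16]
5. n3.fin = 25  [e.ok + C.tag + 14]
6. n4.tag = -1  [D.tag - 5]
7. n6.ok = 19  [terminal]
8. n7.ok = 8  [terminal]
9. n5.hot = -6  [e₁.ok - 14]
10. n5.depth = -9  [e₁.ok + e₀.ok - 36]
11. n8.fin = 6  [terminal]
12. n4.wid = true  [B.hot == -6]
13. n3.hot = "mu"  ["mu"]
14. n3.acc = 19  [D.fin - 6]
15. n1.wid = true  [C.tag > 14]
16. n10.off = 22  [22]
17. n10.hot = "mp"  ["mp"]
18. n10.idx = 5  [5]
19. n11.ok = -7  [terminal]
20. n12.tag = 27  [A.idx + e.ok + 29]
21. n12.fin = 4  [e.ok + A.idx + 6]
22. n13.fin = 28  [D.fin + 24]
23. n14.idx = -8  [terminal]
24. n15.ok = 29  [terminal]
25. n13.cnt = "pq"  ["pq"]
26. n16.off = -5  [D.fin - 9]
27. n16.hot = "pqm"  [S.cnt ++ "m"]
28. n16.idx = 1  [len(S.cnt) - 1]
29. n17.ok = 29  [terminal]
30. n18.ok = 30  [terminal]
31. n19.idx = 4  [terminal]
32. n16.key = 11  [e₀.ok * -2 + 69]
33. n20.fin = 29  [terminal]
34. n12.hot = "my"  ["my"]
35. n12.acc = 29  [b.fin]
36. n10.key = 17  [A.idx * 3 + 2]
37. n9.hot = 26  [A.key + 9]
38. n9.depth = 20  [20]
39. n0.cnt = "ru"  ["ru"]

19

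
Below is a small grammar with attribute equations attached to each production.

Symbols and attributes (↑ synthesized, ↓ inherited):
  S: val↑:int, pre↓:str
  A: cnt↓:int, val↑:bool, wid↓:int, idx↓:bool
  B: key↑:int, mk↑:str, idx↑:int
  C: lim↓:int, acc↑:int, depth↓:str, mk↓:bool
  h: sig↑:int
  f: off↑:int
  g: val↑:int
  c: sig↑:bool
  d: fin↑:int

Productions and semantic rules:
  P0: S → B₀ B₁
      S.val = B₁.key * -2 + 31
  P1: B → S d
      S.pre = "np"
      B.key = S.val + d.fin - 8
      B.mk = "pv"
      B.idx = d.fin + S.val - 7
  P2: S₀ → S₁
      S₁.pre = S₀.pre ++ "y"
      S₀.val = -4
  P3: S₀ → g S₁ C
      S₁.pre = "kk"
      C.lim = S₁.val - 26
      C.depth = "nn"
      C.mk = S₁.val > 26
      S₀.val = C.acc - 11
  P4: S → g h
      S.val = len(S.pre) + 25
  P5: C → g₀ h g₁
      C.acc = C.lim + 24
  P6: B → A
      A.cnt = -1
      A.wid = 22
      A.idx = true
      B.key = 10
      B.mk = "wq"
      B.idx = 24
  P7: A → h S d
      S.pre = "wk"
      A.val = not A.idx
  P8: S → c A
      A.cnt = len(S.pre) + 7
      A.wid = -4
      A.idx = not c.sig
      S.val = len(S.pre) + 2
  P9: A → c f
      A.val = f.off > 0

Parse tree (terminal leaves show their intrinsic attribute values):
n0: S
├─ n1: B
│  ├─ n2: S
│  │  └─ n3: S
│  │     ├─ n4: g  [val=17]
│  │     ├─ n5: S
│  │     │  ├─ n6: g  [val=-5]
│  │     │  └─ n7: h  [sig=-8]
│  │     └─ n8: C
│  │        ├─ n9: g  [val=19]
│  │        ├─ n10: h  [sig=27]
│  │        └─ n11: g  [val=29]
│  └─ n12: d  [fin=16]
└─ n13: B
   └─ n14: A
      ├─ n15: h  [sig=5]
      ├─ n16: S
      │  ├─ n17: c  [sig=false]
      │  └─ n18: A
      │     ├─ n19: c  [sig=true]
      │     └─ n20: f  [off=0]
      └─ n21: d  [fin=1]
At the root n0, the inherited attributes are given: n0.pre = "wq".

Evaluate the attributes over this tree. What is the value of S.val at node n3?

1. n0.pre = "wq"  [given at root]
2. n2.pre = "np"  ["np"]
3. n3.pre = "npy"  [S₀.pre ++ "y"]
4. n4.val = 17  [terminal]
5. n5.pre = "kk"  ["kk"]
6. n6.val = -5  [terminal]
7. n7.sig = -8  [terminal]
8. n5.val = 27  [len(S.pre) + 25]
9. n8.lim = 1  [S₁.val - 26]
10. n8.depth = "nn"  ["nn"]
11. n8.mk = true  [S₁.val > 26]
12. n9.val = 19  [terminal]
13. n10.sig = 27  [terminal]
14. n11.val = 29  [terminal]
15. n8.acc = 25  [C.lim + 24]
16. n3.val = 14  [C.acc - 11]
17. n2.val = -4  [-4]
18. n12.fin = 16  [terminal]
19. n1.key = 4  [S.val + d.fin - 8]
20. n1.mk = "pv"  ["pv"]
21. n1.idx = 5  [d.fin + S.val - 7]
22. n14.cnt = -1  [-1]
23. n14.wid = 22  [22]
24. n14.idx = true  [true]
25. n15.sig = 5  [terminal]
26. n16.pre = "wk"  ["wk"]
27. n17.sig = false  [terminal]
28. n18.cnt = 9  [len(S.pre) + 7]
29. n18.wid = -4  [-4]
30. n18.idx = true  [not c.sig]
31. n19.sig = true  [terminal]
32. n20.off = 0  [terminal]
33. n18.val = false  [f.off > 0]
34. n16.val = 4  [len(S.pre) + 2]
35. n21.fin = 1  [terminal]
36. n14.val = false  [not A.idx]
37. n13.key = 10  [10]
38. n13.mk = "wq"  ["wq"]
39. n13.idx = 24  [24]
40. n0.val = 11  [B₁.key * -2 + 31]

14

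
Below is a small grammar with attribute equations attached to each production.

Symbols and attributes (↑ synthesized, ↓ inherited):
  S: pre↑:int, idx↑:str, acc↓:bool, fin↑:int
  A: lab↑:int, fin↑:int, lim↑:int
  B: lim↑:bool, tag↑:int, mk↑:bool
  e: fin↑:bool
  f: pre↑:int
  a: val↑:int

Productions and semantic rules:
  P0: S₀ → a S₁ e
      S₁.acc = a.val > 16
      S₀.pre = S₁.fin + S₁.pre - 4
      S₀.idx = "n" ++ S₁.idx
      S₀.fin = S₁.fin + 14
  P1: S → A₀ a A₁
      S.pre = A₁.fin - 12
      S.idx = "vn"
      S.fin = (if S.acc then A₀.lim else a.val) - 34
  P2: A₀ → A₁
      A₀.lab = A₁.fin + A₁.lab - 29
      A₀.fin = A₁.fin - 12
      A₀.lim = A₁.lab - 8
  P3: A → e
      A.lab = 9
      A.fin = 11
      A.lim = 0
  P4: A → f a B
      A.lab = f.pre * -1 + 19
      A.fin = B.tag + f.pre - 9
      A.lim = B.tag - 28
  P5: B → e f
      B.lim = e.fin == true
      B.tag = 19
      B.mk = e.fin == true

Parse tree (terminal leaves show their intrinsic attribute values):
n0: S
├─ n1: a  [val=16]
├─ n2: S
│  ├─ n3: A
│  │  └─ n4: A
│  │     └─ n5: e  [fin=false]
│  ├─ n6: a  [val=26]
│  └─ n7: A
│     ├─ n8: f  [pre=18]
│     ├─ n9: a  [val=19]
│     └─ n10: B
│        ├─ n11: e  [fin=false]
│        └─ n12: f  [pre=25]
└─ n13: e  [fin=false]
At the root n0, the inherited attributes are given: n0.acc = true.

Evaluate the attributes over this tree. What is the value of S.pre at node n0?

4

1. n0.acc = true  [given at root]
2. n1.val = 16  [terminal]
3. n2.acc = false  [a.val > 16]
4. n5.fin = false  [terminal]
5. n4.lab = 9  [9]
6. n4.fin = 11  [11]
7. n4.lim = 0  [0]
8. n3.lab = -9  [A₁.fin + A₁.lab - 29]
9. n3.fin = -1  [A₁.fin - 12]
10. n3.lim = 1  [A₁.lab - 8]
11. n6.val = 26  [terminal]
12. n8.pre = 18  [terminal]
13. n9.val = 19  [terminal]
14. n11.fin = false  [terminal]
15. n12.pre = 25  [terminal]
16. n10.lim = false  [e.fin == true]
17. n10.tag = 19  [19]
18. n10.mk = false  [e.fin == true]
19. n7.lab = 1  [f.pre * -1 + 19]
20. n7.fin = 28  [B.tag + f.pre - 9]
21. n7.lim = -9  [B.tag - 28]
22. n2.pre = 16  [A₁.fin - 12]
23. n2.idx = "vn"  ["vn"]
24. n2.fin = -8  [(if S.acc then A₀.lim else a.val) - 34]
25. n13.fin = false  [terminal]
26. n0.pre = 4  [S₁.fin + S₁.pre - 4]
27. n0.idx = "nvn"  ["n" ++ S₁.idx]
28. n0.fin = 6  [S₁.fin + 14]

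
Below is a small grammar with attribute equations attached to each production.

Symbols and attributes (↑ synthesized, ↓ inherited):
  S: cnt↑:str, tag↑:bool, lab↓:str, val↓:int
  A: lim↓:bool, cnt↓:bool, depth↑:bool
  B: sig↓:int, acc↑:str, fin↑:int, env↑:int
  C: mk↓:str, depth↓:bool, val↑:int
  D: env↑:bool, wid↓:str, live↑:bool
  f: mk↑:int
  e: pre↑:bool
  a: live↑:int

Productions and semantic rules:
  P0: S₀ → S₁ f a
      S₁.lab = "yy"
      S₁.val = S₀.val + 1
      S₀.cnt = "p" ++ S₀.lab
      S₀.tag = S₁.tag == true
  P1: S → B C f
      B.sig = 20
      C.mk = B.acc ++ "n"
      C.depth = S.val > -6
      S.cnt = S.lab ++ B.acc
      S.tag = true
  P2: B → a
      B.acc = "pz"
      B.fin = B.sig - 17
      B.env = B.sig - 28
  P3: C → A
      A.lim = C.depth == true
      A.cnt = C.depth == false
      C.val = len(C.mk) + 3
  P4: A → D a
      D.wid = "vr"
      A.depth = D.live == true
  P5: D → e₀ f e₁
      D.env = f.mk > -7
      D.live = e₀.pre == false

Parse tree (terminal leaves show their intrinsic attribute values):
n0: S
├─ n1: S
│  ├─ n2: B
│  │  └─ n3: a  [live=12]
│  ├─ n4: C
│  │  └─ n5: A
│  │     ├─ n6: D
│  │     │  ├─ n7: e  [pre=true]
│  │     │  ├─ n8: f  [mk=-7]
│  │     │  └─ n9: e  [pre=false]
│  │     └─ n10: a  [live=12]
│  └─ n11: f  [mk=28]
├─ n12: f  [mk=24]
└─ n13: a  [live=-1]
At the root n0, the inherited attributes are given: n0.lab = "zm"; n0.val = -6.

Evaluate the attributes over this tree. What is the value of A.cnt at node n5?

1. n0.lab = "zm"  [given at root]
2. n0.val = -6  [given at root]
3. n1.lab = "yy"  ["yy"]
4. n1.val = -5  [S₀.val + 1]
5. n2.sig = 20  [20]
6. n3.live = 12  [terminal]
7. n2.acc = "pz"  ["pz"]
8. n2.fin = 3  [B.sig - 17]
9. n2.env = -8  [B.sig - 28]
10. n4.mk = "pzn"  [B.acc ++ "n"]
11. n4.depth = true  [S.val > -6]
12. n5.lim = true  [C.depth == true]
13. n5.cnt = false  [C.depth == false]
14. n6.wid = "vr"  ["vr"]
15. n7.pre = true  [terminal]
16. n8.mk = -7  [terminal]
17. n9.pre = false  [terminal]
18. n6.env = false  [f.mk > -7]
19. n6.live = false  [e₀.pre == false]
20. n10.live = 12  [terminal]
21. n5.depth = false  [D.live == true]
22. n4.val = 6  [len(C.mk) + 3]
23. n11.mk = 28  [terminal]
24. n1.cnt = "yypz"  [S.lab ++ B.acc]
25. n1.tag = true  [true]
26. n12.mk = 24  [terminal]
27. n13.live = -1  [terminal]
28. n0.cnt = "pzm"  ["p" ++ S₀.lab]
29. n0.tag = true  [S₁.tag == true]

false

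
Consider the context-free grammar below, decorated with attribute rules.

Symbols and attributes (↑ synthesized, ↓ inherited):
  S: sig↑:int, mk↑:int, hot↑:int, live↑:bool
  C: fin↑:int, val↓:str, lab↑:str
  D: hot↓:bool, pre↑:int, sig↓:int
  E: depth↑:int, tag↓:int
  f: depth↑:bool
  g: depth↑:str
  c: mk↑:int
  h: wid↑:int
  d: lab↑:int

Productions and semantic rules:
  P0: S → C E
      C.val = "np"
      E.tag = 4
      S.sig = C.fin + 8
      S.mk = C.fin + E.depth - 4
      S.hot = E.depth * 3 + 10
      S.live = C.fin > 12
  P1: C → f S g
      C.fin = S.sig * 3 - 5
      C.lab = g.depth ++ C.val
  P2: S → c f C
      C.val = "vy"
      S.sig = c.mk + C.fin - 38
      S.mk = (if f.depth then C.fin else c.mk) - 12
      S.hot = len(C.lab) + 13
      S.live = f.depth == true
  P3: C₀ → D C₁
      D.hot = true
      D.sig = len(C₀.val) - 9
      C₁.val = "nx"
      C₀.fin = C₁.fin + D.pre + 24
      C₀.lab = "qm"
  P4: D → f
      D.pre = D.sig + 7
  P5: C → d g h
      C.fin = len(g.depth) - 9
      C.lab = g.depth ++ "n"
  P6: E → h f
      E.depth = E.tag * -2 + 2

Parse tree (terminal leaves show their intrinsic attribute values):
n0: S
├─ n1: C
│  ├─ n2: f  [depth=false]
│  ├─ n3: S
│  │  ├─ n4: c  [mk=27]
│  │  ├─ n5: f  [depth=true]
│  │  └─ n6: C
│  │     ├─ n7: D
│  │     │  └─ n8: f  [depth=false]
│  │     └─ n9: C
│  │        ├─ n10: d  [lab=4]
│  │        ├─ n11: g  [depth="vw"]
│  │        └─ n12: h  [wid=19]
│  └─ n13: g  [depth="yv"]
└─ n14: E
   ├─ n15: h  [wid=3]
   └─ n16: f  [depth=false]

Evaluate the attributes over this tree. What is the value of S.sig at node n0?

1. n1.val = "np"  ["np"]
2. n2.depth = false  [terminal]
3. n4.mk = 27  [terminal]
4. n5.depth = true  [terminal]
5. n6.val = "vy"  ["vy"]
6. n7.hot = true  [true]
7. n7.sig = -7  [len(C₀.val) - 9]
8. n8.depth = false  [terminal]
9. n7.pre = 0  [D.sig + 7]
10. n9.val = "nx"  ["nx"]
11. n10.lab = 4  [terminal]
12. n11.depth = "vw"  [terminal]
13. n12.wid = 19  [terminal]
14. n9.fin = -7  [len(g.depth) - 9]
15. n9.lab = "vwn"  [g.depth ++ "n"]
16. n6.fin = 17  [C₁.fin + D.pre + 24]
17. n6.lab = "qm"  ["qm"]
18. n3.sig = 6  [c.mk + C.fin - 38]
19. n3.mk = 5  [(if f.depth then C.fin else c.mk) - 12]
20. n3.hot = 15  [len(C.lab) + 13]
21. n3.live = true  [f.depth == true]
22. n13.depth = "yv"  [terminal]
23. n1.fin = 13  [S.sig * 3 - 5]
24. n1.lab = "yvnp"  [g.depth ++ C.val]
25. n14.tag = 4  [4]
26. n15.wid = 3  [terminal]
27. n16.depth = false  [terminal]
28. n14.depth = -6  [E.tag * -2 + 2]
29. n0.sig = 21  [C.fin + 8]
30. n0.mk = 3  [C.fin + E.depth - 4]
31. n0.hot = -8  [E.depth * 3 + 10]
32. n0.live = true  [C.fin > 12]

21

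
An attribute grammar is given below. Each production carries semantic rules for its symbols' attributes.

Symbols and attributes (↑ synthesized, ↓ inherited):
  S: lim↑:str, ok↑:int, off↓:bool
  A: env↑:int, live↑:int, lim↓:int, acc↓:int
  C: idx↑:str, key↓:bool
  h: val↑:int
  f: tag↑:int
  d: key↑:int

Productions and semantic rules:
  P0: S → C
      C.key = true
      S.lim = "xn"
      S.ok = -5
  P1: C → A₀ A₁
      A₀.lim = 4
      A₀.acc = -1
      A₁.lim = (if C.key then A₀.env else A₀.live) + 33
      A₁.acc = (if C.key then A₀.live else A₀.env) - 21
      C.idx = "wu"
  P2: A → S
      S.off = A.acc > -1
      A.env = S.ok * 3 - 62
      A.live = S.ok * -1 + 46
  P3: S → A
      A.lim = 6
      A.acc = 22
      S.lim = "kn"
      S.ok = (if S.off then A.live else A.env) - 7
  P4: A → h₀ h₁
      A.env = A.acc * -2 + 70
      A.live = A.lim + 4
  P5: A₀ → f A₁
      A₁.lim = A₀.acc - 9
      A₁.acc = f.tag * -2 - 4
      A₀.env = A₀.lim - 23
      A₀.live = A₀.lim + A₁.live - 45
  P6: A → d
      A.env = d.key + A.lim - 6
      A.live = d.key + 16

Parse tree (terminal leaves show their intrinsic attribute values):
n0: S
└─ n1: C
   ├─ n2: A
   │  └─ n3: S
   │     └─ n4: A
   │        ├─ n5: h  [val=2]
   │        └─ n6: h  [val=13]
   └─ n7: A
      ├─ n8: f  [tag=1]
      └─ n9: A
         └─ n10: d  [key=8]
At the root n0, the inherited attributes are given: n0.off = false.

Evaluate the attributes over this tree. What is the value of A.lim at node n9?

-3

1. n0.off = false  [given at root]
2. n1.key = true  [true]
3. n2.lim = 4  [4]
4. n2.acc = -1  [-1]
5. n3.off = false  [A.acc > -1]
6. n4.lim = 6  [6]
7. n4.acc = 22  [22]
8. n5.val = 2  [terminal]
9. n6.val = 13  [terminal]
10. n4.env = 26  [A.acc * -2 + 70]
11. n4.live = 10  [A.lim + 4]
12. n3.lim = "kn"  ["kn"]
13. n3.ok = 19  [(if S.off then A.live else A.env) - 7]
14. n2.env = -5  [S.ok * 3 - 62]
15. n2.live = 27  [S.ok * -1 + 46]
16. n7.lim = 28  [(if C.key then A₀.env else A₀.live) + 33]
17. n7.acc = 6  [(if C.key then A₀.live else A₀.env) - 21]
18. n8.tag = 1  [terminal]
19. n9.lim = -3  [A₀.acc - 9]
20. n9.acc = -6  [f.tag * -2 - 4]
21. n10.key = 8  [terminal]
22. n9.env = -1  [d.key + A.lim - 6]
23. n9.live = 24  [d.key + 16]
24. n7.env = 5  [A₀.lim - 23]
25. n7.live = 7  [A₀.lim + A₁.live - 45]
26. n1.idx = "wu"  ["wu"]
27. n0.lim = "xn"  ["xn"]
28. n0.ok = -5  [-5]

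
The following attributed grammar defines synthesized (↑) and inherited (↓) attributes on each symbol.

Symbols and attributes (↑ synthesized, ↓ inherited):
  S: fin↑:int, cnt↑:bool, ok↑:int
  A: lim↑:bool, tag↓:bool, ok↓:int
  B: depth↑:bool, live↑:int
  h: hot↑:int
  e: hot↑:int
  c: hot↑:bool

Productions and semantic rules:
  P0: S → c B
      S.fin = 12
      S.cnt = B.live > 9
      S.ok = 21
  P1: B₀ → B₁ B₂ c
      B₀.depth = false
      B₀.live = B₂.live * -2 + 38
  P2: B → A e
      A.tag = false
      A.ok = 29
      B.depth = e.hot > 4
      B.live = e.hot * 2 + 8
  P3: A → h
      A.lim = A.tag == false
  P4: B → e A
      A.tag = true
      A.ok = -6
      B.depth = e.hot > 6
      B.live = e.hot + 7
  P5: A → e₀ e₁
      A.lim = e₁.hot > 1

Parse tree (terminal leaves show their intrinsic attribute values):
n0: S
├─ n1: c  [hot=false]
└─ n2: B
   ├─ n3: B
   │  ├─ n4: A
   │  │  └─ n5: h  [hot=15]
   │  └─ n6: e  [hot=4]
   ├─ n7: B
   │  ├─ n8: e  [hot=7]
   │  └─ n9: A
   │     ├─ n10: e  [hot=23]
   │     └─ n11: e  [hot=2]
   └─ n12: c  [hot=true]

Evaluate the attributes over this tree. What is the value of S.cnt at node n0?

1. n1.hot = false  [terminal]
2. n4.tag = false  [false]
3. n4.ok = 29  [29]
4. n5.hot = 15  [terminal]
5. n4.lim = true  [A.tag == false]
6. n6.hot = 4  [terminal]
7. n3.depth = false  [e.hot > 4]
8. n3.live = 16  [e.hot * 2 + 8]
9. n8.hot = 7  [terminal]
10. n9.tag = true  [true]
11. n9.ok = -6  [-6]
12. n10.hot = 23  [terminal]
13. n11.hot = 2  [terminal]
14. n9.lim = true  [e₁.hot > 1]
15. n7.depth = true  [e.hot > 6]
16. n7.live = 14  [e.hot + 7]
17. n12.hot = true  [terminal]
18. n2.depth = false  [false]
19. n2.live = 10  [B₂.live * -2 + 38]
20. n0.fin = 12  [12]
21. n0.cnt = true  [B.live > 9]
22. n0.ok = 21  [21]

true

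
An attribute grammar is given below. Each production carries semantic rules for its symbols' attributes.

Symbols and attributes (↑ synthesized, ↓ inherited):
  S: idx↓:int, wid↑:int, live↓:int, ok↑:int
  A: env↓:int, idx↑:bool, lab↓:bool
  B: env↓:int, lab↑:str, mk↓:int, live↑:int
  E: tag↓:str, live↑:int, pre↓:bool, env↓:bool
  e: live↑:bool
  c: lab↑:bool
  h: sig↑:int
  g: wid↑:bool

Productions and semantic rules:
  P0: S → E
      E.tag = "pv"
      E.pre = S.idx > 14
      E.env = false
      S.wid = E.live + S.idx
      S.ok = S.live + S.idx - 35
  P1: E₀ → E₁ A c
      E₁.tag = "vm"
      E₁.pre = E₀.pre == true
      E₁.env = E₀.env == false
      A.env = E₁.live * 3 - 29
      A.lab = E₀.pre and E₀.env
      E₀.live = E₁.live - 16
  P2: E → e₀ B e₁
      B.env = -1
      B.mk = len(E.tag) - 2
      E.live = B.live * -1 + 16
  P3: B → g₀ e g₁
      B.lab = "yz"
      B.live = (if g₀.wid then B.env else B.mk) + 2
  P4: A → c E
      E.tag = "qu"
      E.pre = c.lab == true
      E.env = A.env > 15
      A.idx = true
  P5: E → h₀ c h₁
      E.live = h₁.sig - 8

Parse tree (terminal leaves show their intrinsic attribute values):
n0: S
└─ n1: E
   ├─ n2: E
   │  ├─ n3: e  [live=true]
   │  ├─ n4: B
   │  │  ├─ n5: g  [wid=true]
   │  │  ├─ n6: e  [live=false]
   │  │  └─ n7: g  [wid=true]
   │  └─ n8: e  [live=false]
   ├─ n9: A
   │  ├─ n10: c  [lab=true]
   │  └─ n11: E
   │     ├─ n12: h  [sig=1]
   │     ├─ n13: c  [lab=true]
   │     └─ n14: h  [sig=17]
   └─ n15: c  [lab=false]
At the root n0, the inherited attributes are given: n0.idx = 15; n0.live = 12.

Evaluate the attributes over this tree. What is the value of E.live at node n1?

-1

1. n0.idx = 15  [given at root]
2. n0.live = 12  [given at root]
3. n1.tag = "pv"  ["pv"]
4. n1.pre = true  [S.idx > 14]
5. n1.env = false  [false]
6. n2.tag = "vm"  ["vm"]
7. n2.pre = true  [E₀.pre == true]
8. n2.env = true  [E₀.env == false]
9. n3.live = true  [terminal]
10. n4.env = -1  [-1]
11. n4.mk = 0  [len(E.tag) - 2]
12. n5.wid = true  [terminal]
13. n6.live = false  [terminal]
14. n7.wid = true  [terminal]
15. n4.lab = "yz"  ["yz"]
16. n4.live = 1  [(if g₀.wid then B.env else B.mk) + 2]
17. n8.live = false  [terminal]
18. n2.live = 15  [B.live * -1 + 16]
19. n9.env = 16  [E₁.live * 3 - 29]
20. n9.lab = false  [E₀.pre and E₀.env]
21. n10.lab = true  [terminal]
22. n11.tag = "qu"  ["qu"]
23. n11.pre = true  [c.lab == true]
24. n11.env = true  [A.env > 15]
25. n12.sig = 1  [terminal]
26. n13.lab = true  [terminal]
27. n14.sig = 17  [terminal]
28. n11.live = 9  [h₁.sig - 8]
29. n9.idx = true  [true]
30. n15.lab = false  [terminal]
31. n1.live = -1  [E₁.live - 16]
32. n0.wid = 14  [E.live + S.idx]
33. n0.ok = -8  [S.live + S.idx - 35]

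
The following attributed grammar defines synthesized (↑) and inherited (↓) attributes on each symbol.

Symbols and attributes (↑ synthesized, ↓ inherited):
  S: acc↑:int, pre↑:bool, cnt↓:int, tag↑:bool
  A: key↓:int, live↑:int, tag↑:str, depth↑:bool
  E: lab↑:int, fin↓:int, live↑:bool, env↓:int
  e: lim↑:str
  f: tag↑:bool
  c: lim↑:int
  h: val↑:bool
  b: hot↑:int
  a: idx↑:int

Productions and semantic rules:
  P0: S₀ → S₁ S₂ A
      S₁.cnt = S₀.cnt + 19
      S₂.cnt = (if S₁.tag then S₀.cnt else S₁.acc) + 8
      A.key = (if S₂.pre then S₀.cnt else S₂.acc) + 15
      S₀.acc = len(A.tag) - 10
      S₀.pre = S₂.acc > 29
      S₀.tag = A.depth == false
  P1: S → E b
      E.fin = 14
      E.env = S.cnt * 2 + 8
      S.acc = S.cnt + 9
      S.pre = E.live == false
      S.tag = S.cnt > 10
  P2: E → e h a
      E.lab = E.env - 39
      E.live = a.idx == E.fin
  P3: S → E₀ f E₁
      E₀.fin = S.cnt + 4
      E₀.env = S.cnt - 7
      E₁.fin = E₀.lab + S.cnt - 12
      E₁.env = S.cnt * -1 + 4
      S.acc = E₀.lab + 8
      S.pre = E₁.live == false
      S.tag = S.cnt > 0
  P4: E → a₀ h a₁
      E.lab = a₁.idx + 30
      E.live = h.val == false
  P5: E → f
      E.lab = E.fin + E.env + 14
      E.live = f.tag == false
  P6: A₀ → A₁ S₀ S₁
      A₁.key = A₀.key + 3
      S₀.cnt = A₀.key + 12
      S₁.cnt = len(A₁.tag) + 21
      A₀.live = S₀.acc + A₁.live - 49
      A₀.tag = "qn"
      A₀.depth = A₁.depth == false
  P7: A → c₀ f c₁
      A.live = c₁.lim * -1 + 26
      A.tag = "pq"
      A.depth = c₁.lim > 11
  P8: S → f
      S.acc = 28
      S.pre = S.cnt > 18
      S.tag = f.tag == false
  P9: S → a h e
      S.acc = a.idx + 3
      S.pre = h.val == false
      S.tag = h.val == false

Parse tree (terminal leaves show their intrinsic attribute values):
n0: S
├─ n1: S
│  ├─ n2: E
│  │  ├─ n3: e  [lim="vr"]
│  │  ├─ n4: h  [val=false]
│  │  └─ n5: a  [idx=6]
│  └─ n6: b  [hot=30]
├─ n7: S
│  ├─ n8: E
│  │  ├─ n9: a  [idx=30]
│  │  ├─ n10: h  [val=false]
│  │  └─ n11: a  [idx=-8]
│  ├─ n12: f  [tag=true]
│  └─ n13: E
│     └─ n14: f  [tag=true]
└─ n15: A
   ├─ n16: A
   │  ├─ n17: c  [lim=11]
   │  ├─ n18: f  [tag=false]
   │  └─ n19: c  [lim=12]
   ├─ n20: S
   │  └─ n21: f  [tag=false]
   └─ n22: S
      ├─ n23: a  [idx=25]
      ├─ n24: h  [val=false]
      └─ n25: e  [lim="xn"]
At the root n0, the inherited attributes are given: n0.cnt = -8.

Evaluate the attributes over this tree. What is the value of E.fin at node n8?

1. n0.cnt = -8  [given at root]
2. n1.cnt = 11  [S₀.cnt + 19]
3. n2.fin = 14  [14]
4. n2.env = 30  [S.cnt * 2 + 8]
5. n3.lim = "vr"  [terminal]
6. n4.val = false  [terminal]
7. n5.idx = 6  [terminal]
8. n2.lab = -9  [E.env - 39]
9. n2.live = false  [a.idx == E.fin]
10. n6.hot = 30  [terminal]
11. n1.acc = 20  [S.cnt + 9]
12. n1.pre = true  [E.live == false]
13. n1.tag = true  [S.cnt > 10]
14. n7.cnt = 0  [(if S₁.tag then S₀.cnt else S₁.acc) + 8]
15. n8.fin = 4  [S.cnt + 4]
16. n8.env = -7  [S.cnt - 7]
17. n9.idx = 30  [terminal]
18. n10.val = false  [terminal]
19. n11.idx = -8  [terminal]
20. n8.lab = 22  [a₁.idx + 30]
21. n8.live = true  [h.val == false]
22. n12.tag = true  [terminal]
23. n13.fin = 10  [E₀.lab + S.cnt - 12]
24. n13.env = 4  [S.cnt * -1 + 4]
25. n14.tag = true  [terminal]
26. n13.lab = 28  [E.fin + E.env + 14]
27. n13.live = false  [f.tag == false]
28. n7.acc = 30  [E₀.lab + 8]
29. n7.pre = true  [E₁.live == false]
30. n7.tag = false  [S.cnt > 0]
31. n15.key = 7  [(if S₂.pre then S₀.cnt else S₂.acc) + 15]
32. n16.key = 10  [A₀.key + 3]
33. n17.lim = 11  [terminal]
34. n18.tag = false  [terminal]
35. n19.lim = 12  [terminal]
36. n16.live = 14  [c₁.lim * -1 + 26]
37. n16.tag = "pq"  ["pq"]
38. n16.depth = true  [c₁.lim > 11]
39. n20.cnt = 19  [A₀.key + 12]
40. n21.tag = false  [terminal]
41. n20.acc = 28  [28]
42. n20.pre = true  [S.cnt > 18]
43. n20.tag = true  [f.tag == false]
44. n22.cnt = 23  [len(A₁.tag) + 21]
45. n23.idx = 25  [terminal]
46. n24.val = false  [terminal]
47. n25.lim = "xn"  [terminal]
48. n22.acc = 28  [a.idx + 3]
49. n22.pre = true  [h.val == false]
50. n22.tag = true  [h.val == false]
51. n15.live = -7  [S₀.acc + A₁.live - 49]
52. n15.tag = "qn"  ["qn"]
53. n15.depth = false  [A₁.depth == false]
54. n0.acc = -8  [len(A.tag) - 10]
55. n0.pre = true  [S₂.acc > 29]
56. n0.tag = true  [A.depth == false]

4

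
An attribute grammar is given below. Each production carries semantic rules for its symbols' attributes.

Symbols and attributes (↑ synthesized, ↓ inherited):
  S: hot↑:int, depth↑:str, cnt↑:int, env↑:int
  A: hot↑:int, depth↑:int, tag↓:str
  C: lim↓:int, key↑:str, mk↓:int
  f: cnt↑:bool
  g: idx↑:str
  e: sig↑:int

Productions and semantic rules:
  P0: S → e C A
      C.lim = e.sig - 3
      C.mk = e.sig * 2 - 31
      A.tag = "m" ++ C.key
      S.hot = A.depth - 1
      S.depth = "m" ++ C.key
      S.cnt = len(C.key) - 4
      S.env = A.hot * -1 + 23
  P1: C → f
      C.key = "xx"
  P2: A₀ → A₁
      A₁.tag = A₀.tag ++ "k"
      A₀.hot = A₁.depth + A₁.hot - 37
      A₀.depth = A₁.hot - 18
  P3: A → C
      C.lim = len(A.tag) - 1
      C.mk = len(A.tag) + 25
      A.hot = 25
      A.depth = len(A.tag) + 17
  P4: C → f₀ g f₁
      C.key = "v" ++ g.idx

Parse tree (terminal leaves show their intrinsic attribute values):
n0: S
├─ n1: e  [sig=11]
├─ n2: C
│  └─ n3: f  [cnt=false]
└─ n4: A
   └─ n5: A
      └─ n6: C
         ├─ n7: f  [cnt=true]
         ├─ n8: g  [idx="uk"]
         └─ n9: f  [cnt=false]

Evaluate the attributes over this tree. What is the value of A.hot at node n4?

1. n1.sig = 11  [terminal]
2. n2.lim = 8  [e.sig - 3]
3. n2.mk = -9  [e.sig * 2 - 31]
4. n3.cnt = false  [terminal]
5. n2.key = "xx"  ["xx"]
6. n4.tag = "mxx"  ["m" ++ C.key]
7. n5.tag = "mxxk"  [A₀.tag ++ "k"]
8. n6.lim = 3  [len(A.tag) - 1]
9. n6.mk = 29  [len(A.tag) + 25]
10. n7.cnt = true  [terminal]
11. n8.idx = "uk"  [terminal]
12. n9.cnt = false  [terminal]
13. n6.key = "vuk"  ["v" ++ g.idx]
14. n5.hot = 25  [25]
15. n5.depth = 21  [len(A.tag) + 17]
16. n4.hot = 9  [A₁.depth + A₁.hot - 37]
17. n4.depth = 7  [A₁.hot - 18]
18. n0.hot = 6  [A.depth - 1]
19. n0.depth = "mxx"  ["m" ++ C.key]
20. n0.cnt = -2  [len(C.key) - 4]
21. n0.env = 14  [A.hot * -1 + 23]

9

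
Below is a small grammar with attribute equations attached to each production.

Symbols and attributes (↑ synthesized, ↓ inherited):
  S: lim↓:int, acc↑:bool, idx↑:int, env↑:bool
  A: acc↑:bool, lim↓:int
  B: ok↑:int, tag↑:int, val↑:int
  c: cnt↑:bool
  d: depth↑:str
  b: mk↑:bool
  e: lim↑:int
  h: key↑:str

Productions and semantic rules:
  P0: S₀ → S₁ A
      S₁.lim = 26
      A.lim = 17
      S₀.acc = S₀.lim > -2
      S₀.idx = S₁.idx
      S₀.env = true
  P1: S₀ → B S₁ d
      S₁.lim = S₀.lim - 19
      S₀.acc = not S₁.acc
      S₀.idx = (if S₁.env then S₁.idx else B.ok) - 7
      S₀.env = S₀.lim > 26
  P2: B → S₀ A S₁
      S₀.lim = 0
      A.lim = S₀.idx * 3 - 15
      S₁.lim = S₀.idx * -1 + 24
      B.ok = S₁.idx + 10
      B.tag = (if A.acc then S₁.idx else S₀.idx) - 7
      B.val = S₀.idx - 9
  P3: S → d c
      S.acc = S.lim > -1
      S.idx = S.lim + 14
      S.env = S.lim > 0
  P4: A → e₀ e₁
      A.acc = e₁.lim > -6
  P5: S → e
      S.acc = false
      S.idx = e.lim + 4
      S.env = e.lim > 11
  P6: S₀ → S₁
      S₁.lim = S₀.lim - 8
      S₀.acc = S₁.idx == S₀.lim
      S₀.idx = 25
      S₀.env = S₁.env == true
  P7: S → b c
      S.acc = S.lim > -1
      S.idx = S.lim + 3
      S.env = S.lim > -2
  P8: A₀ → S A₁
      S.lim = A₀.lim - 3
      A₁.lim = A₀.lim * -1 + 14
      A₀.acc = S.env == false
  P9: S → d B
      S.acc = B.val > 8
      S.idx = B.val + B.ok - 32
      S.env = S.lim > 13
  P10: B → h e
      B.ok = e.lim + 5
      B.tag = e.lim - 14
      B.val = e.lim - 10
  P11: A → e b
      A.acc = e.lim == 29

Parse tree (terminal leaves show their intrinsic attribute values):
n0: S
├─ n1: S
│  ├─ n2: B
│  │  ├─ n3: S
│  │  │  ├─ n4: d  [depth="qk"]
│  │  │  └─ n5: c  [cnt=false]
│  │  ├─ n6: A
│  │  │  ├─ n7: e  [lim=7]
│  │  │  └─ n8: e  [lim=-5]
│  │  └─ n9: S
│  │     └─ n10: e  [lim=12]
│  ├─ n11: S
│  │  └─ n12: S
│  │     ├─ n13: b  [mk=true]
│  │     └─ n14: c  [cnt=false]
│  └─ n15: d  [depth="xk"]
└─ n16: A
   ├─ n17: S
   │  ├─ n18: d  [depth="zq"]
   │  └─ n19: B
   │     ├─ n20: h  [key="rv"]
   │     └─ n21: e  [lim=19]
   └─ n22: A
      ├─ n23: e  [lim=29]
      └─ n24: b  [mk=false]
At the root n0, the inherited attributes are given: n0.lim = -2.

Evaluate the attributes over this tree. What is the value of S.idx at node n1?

18

1. n0.lim = -2  [given at root]
2. n1.lim = 26  [26]
3. n3.lim = 0  [0]
4. n4.depth = "qk"  [terminal]
5. n5.cnt = false  [terminal]
6. n3.acc = true  [S.lim > -1]
7. n3.idx = 14  [S.lim + 14]
8. n3.env = false  [S.lim > 0]
9. n6.lim = 27  [S₀.idx * 3 - 15]
10. n7.lim = 7  [terminal]
11. n8.lim = -5  [terminal]
12. n6.acc = true  [e₁.lim > -6]
13. n9.lim = 10  [S₀.idx * -1 + 24]
14. n10.lim = 12  [terminal]
15. n9.acc = false  [false]
16. n9.idx = 16  [e.lim + 4]
17. n9.env = true  [e.lim > 11]
18. n2.ok = 26  [S₁.idx + 10]
19. n2.tag = 9  [(if A.acc then S₁.idx else S₀.idx) - 7]
20. n2.val = 5  [S₀.idx - 9]
21. n11.lim = 7  [S₀.lim - 19]
22. n12.lim = -1  [S₀.lim - 8]
23. n13.mk = true  [terminal]
24. n14.cnt = false  [terminal]
25. n12.acc = false  [S.lim > -1]
26. n12.idx = 2  [S.lim + 3]
27. n12.env = true  [S.lim > -2]
28. n11.acc = false  [S₁.idx == S₀.lim]
29. n11.idx = 25  [25]
30. n11.env = true  [S₁.env == true]
31. n15.depth = "xk"  [terminal]
32. n1.acc = true  [not S₁.acc]
33. n1.idx = 18  [(if S₁.env then S₁.idx else B.ok) - 7]
34. n1.env = false  [S₀.lim > 26]
35. n16.lim = 17  [17]
36. n17.lim = 14  [A₀.lim - 3]
37. n18.depth = "zq"  [terminal]
38. n20.key = "rv"  [terminal]
39. n21.lim = 19  [terminal]
40. n19.ok = 24  [e.lim + 5]
41. n19.tag = 5  [e.lim - 14]
42. n19.val = 9  [e.lim - 10]
43. n17.acc = true  [B.val > 8]
44. n17.idx = 1  [B.val + B.ok - 32]
45. n17.env = true  [S.lim > 13]
46. n22.lim = -3  [A₀.lim * -1 + 14]
47. n23.lim = 29  [terminal]
48. n24.mk = false  [terminal]
49. n22.acc = true  [e.lim == 29]
50. n16.acc = false  [S.env == false]
51. n0.acc = false  [S₀.lim > -2]
52. n0.idx = 18  [S₁.idx]
53. n0.env = true  [true]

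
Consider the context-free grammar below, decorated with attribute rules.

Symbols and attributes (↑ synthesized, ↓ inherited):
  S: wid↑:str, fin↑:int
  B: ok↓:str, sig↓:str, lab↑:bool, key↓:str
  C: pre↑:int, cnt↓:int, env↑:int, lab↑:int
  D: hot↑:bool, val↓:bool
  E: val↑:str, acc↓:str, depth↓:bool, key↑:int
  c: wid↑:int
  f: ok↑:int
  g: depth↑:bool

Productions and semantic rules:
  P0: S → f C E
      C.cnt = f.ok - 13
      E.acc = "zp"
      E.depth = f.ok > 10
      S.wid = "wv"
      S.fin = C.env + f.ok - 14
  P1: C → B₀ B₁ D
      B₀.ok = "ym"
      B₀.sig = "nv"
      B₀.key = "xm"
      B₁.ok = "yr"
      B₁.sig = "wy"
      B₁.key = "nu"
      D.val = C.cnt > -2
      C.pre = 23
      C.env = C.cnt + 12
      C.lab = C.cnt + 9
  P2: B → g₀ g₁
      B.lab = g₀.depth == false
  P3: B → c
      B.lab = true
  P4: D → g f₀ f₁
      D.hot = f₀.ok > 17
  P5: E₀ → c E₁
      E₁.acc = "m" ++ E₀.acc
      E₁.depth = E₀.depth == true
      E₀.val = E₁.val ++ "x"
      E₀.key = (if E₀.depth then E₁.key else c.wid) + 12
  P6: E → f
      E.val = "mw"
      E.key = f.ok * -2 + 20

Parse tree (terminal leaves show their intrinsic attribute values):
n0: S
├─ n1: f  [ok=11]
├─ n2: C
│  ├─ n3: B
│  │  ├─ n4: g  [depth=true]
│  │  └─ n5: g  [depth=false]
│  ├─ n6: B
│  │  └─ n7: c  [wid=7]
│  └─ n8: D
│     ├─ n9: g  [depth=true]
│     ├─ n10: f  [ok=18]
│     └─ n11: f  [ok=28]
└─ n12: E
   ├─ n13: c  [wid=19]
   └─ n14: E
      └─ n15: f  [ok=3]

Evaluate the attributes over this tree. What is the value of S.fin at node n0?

1. n1.ok = 11  [terminal]
2. n2.cnt = -2  [f.ok - 13]
3. n3.ok = "ym"  ["ym"]
4. n3.sig = "nv"  ["nv"]
5. n3.key = "xm"  ["xm"]
6. n4.depth = true  [terminal]
7. n5.depth = false  [terminal]
8. n3.lab = false  [g₀.depth == false]
9. n6.ok = "yr"  ["yr"]
10. n6.sig = "wy"  ["wy"]
11. n6.key = "nu"  ["nu"]
12. n7.wid = 7  [terminal]
13. n6.lab = true  [true]
14. n8.val = false  [C.cnt > -2]
15. n9.depth = true  [terminal]
16. n10.ok = 18  [terminal]
17. n11.ok = 28  [terminal]
18. n8.hot = true  [f₀.ok > 17]
19. n2.pre = 23  [23]
20. n2.env = 10  [C.cnt + 12]
21. n2.lab = 7  [C.cnt + 9]
22. n12.acc = "zp"  ["zp"]
23. n12.depth = true  [f.ok > 10]
24. n13.wid = 19  [terminal]
25. n14.acc = "mzp"  ["m" ++ E₀.acc]
26. n14.depth = true  [E₀.depth == true]
27. n15.ok = 3  [terminal]
28. n14.val = "mw"  ["mw"]
29. n14.key = 14  [f.ok * -2 + 20]
30. n12.val = "mwx"  [E₁.val ++ "x"]
31. n12.key = 26  [(if E₀.depth then E₁.key else c.wid) + 12]
32. n0.wid = "wv"  ["wv"]
33. n0.fin = 7  [C.env + f.ok - 14]

7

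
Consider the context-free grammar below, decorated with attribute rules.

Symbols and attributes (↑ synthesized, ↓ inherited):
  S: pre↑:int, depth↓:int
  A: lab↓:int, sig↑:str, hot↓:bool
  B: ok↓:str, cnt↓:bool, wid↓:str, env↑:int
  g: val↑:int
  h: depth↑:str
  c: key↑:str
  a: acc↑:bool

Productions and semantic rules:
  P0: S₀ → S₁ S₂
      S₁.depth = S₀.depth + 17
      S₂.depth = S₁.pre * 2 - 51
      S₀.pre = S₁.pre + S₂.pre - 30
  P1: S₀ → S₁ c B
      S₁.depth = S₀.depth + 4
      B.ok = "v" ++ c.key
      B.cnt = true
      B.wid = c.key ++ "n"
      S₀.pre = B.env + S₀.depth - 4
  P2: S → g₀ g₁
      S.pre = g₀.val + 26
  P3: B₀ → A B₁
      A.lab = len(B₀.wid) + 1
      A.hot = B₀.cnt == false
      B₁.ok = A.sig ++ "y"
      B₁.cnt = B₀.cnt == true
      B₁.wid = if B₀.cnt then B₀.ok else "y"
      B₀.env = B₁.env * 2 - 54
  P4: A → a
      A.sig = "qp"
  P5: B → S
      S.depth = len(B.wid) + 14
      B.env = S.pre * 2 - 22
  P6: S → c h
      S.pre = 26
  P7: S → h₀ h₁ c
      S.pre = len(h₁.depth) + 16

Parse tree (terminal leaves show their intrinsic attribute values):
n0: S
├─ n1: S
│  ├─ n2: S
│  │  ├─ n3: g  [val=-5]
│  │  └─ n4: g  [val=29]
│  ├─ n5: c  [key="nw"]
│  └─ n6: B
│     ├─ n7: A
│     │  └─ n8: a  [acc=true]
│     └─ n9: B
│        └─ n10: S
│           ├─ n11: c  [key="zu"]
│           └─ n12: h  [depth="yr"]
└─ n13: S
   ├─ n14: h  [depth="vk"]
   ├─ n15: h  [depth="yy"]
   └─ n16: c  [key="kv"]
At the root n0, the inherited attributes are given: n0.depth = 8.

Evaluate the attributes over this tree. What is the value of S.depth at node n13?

3

1. n0.depth = 8  [given at root]
2. n1.depth = 25  [S₀.depth + 17]
3. n2.depth = 29  [S₀.depth + 4]
4. n3.val = -5  [terminal]
5. n4.val = 29  [terminal]
6. n2.pre = 21  [g₀.val + 26]
7. n5.key = "nw"  [terminal]
8. n6.ok = "vnw"  ["v" ++ c.key]
9. n6.cnt = true  [true]
10. n6.wid = "nwn"  [c.key ++ "n"]
11. n7.lab = 4  [len(B₀.wid) + 1]
12. n7.hot = false  [B₀.cnt == false]
13. n8.acc = true  [terminal]
14. n7.sig = "qp"  ["qp"]
15. n9.ok = "qpy"  [A.sig ++ "y"]
16. n9.cnt = true  [B₀.cnt == true]
17. n9.wid = "vnw"  [if B₀.cnt then B₀.ok else "y"]
18. n10.depth = 17  [len(B.wid) + 14]
19. n11.key = "zu"  [terminal]
20. n12.depth = "yr"  [terminal]
21. n10.pre = 26  [26]
22. n9.env = 30  [S.pre * 2 - 22]
23. n6.env = 6  [B₁.env * 2 - 54]
24. n1.pre = 27  [B.env + S₀.depth - 4]
25. n13.depth = 3  [S₁.pre * 2 - 51]
26. n14.depth = "vk"  [terminal]
27. n15.depth = "yy"  [terminal]
28. n16.key = "kv"  [terminal]
29. n13.pre = 18  [len(h₁.depth) + 16]
30. n0.pre = 15  [S₁.pre + S₂.pre - 30]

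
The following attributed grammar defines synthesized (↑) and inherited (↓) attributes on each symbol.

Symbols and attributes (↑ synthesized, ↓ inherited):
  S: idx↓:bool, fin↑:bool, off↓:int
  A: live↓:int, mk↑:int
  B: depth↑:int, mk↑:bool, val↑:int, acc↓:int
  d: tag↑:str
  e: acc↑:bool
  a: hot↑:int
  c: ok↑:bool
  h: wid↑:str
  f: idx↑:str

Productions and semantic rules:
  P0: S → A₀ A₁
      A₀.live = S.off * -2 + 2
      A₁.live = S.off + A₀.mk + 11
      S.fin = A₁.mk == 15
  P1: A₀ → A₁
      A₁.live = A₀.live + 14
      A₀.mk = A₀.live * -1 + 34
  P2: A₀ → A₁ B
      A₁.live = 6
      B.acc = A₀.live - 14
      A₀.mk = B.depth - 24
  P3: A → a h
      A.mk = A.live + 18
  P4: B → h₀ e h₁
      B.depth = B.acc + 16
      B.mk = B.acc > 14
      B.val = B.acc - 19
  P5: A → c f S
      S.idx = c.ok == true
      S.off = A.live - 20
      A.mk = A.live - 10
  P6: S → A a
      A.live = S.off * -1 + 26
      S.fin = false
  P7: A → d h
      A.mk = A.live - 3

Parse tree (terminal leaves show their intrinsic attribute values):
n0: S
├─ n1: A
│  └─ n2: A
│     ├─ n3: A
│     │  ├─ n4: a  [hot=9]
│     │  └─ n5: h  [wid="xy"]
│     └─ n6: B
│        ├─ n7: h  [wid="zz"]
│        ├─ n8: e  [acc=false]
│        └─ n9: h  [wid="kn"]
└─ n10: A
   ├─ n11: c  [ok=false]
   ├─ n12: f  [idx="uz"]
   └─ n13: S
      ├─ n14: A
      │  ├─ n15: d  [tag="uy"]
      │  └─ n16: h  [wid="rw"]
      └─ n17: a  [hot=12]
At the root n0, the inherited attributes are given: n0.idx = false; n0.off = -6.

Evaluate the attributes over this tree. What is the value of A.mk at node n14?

1. n0.idx = false  [given at root]
2. n0.off = -6  [given at root]
3. n1.live = 14  [S.off * -2 + 2]
4. n2.live = 28  [A₀.live + 14]
5. n3.live = 6  [6]
6. n4.hot = 9  [terminal]
7. n5.wid = "xy"  [terminal]
8. n3.mk = 24  [A.live + 18]
9. n6.acc = 14  [A₀.live - 14]
10. n7.wid = "zz"  [terminal]
11. n8.acc = false  [terminal]
12. n9.wid = "kn"  [terminal]
13. n6.depth = 30  [B.acc + 16]
14. n6.mk = false  [B.acc > 14]
15. n6.val = -5  [B.acc - 19]
16. n2.mk = 6  [B.depth - 24]
17. n1.mk = 20  [A₀.live * -1 + 34]
18. n10.live = 25  [S.off + A₀.mk + 11]
19. n11.ok = false  [terminal]
20. n12.idx = "uz"  [terminal]
21. n13.idx = false  [c.ok == true]
22. n13.off = 5  [A.live - 20]
23. n14.live = 21  [S.off * -1 + 26]
24. n15.tag = "uy"  [terminal]
25. n16.wid = "rw"  [terminal]
26. n14.mk = 18  [A.live - 3]
27. n17.hot = 12  [terminal]
28. n13.fin = false  [false]
29. n10.mk = 15  [A.live - 10]
30. n0.fin = true  [A₁.mk == 15]

18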